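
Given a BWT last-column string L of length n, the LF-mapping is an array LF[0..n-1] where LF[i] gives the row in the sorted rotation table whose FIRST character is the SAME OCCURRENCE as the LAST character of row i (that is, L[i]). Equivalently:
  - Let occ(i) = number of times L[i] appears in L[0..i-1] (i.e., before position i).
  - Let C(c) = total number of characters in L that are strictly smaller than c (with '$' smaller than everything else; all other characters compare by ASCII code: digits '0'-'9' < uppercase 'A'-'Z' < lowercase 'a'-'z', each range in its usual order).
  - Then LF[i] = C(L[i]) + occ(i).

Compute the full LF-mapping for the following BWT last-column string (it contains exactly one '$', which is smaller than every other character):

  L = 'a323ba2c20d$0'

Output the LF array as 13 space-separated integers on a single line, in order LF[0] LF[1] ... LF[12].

Answer: 8 6 3 7 10 9 4 11 5 1 12 0 2

Derivation:
Char counts: '$':1, '0':2, '2':3, '3':2, 'a':2, 'b':1, 'c':1, 'd':1
C (first-col start): C('$')=0, C('0')=1, C('2')=3, C('3')=6, C('a')=8, C('b')=10, C('c')=11, C('d')=12
L[0]='a': occ=0, LF[0]=C('a')+0=8+0=8
L[1]='3': occ=0, LF[1]=C('3')+0=6+0=6
L[2]='2': occ=0, LF[2]=C('2')+0=3+0=3
L[3]='3': occ=1, LF[3]=C('3')+1=6+1=7
L[4]='b': occ=0, LF[4]=C('b')+0=10+0=10
L[5]='a': occ=1, LF[5]=C('a')+1=8+1=9
L[6]='2': occ=1, LF[6]=C('2')+1=3+1=4
L[7]='c': occ=0, LF[7]=C('c')+0=11+0=11
L[8]='2': occ=2, LF[8]=C('2')+2=3+2=5
L[9]='0': occ=0, LF[9]=C('0')+0=1+0=1
L[10]='d': occ=0, LF[10]=C('d')+0=12+0=12
L[11]='$': occ=0, LF[11]=C('$')+0=0+0=0
L[12]='0': occ=1, LF[12]=C('0')+1=1+1=2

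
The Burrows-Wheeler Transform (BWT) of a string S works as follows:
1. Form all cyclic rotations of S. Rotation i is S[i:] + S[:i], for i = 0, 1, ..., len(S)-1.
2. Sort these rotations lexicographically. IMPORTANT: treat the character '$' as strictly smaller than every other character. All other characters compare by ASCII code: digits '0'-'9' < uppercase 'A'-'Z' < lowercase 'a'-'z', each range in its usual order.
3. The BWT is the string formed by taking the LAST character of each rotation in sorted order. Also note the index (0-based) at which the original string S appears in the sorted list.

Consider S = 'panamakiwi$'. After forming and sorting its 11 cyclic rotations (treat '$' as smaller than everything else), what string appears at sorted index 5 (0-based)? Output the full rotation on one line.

All 11 rotations (rotation i = S[i:]+S[:i]):
  rot[0] = panamakiwi$
  rot[1] = anamakiwi$p
  rot[2] = namakiwi$pa
  rot[3] = amakiwi$pan
  rot[4] = makiwi$pana
  rot[5] = akiwi$panam
  rot[6] = kiwi$panama
  rot[7] = iwi$panamak
  rot[8] = wi$panamaki
  rot[9] = i$panamakiw
  rot[10] = $panamakiwi
Sorted (with $ < everything):
  sorted[0] = $panamakiwi
  sorted[1] = akiwi$panam
  sorted[2] = amakiwi$pan
  sorted[3] = anamakiwi$p
  sorted[4] = i$panamakiw
  sorted[5] = iwi$panamak
  sorted[6] = kiwi$panama
  sorted[7] = makiwi$pana
  sorted[8] = namakiwi$pa
  sorted[9] = panamakiwi$
  sorted[10] = wi$panamaki
sorted[5] = iwi$panamak

Answer: iwi$panamak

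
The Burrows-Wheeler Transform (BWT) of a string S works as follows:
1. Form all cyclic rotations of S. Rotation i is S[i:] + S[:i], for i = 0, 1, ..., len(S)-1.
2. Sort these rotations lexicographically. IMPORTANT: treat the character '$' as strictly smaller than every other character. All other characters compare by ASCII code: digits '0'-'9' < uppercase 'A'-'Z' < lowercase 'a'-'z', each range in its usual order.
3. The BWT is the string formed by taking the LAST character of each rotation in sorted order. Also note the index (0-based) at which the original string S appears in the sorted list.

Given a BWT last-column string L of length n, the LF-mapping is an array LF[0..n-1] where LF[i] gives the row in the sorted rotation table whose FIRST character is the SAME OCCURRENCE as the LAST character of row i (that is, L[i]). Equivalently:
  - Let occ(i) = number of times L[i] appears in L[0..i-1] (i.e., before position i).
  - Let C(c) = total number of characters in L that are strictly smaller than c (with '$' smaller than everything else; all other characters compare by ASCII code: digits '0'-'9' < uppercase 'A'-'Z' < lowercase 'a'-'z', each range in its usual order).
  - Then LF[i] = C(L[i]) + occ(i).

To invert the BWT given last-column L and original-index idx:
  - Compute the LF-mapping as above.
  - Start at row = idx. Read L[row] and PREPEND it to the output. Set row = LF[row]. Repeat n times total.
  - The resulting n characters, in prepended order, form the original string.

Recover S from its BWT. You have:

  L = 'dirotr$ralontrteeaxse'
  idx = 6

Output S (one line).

Answer: extraterrestrialnood$

Derivation:
LF mapping: 3 7 12 10 17 13 0 14 1 8 11 9 18 15 19 4 5 2 20 16 6
Walk LF starting at row 6, prepending L[row]:
  step 1: row=6, L[6]='$', prepend. Next row=LF[6]=0
  step 2: row=0, L[0]='d', prepend. Next row=LF[0]=3
  step 3: row=3, L[3]='o', prepend. Next row=LF[3]=10
  step 4: row=10, L[10]='o', prepend. Next row=LF[10]=11
  step 5: row=11, L[11]='n', prepend. Next row=LF[11]=9
  step 6: row=9, L[9]='l', prepend. Next row=LF[9]=8
  step 7: row=8, L[8]='a', prepend. Next row=LF[8]=1
  step 8: row=1, L[1]='i', prepend. Next row=LF[1]=7
  step 9: row=7, L[7]='r', prepend. Next row=LF[7]=14
  step 10: row=14, L[14]='t', prepend. Next row=LF[14]=19
  step 11: row=19, L[19]='s', prepend. Next row=LF[19]=16
  step 12: row=16, L[16]='e', prepend. Next row=LF[16]=5
  step 13: row=5, L[5]='r', prepend. Next row=LF[5]=13
  step 14: row=13, L[13]='r', prepend. Next row=LF[13]=15
  step 15: row=15, L[15]='e', prepend. Next row=LF[15]=4
  step 16: row=4, L[4]='t', prepend. Next row=LF[4]=17
  step 17: row=17, L[17]='a', prepend. Next row=LF[17]=2
  step 18: row=2, L[2]='r', prepend. Next row=LF[2]=12
  step 19: row=12, L[12]='t', prepend. Next row=LF[12]=18
  step 20: row=18, L[18]='x', prepend. Next row=LF[18]=20
  step 21: row=20, L[20]='e', prepend. Next row=LF[20]=6
Reversed output: extraterrestrialnood$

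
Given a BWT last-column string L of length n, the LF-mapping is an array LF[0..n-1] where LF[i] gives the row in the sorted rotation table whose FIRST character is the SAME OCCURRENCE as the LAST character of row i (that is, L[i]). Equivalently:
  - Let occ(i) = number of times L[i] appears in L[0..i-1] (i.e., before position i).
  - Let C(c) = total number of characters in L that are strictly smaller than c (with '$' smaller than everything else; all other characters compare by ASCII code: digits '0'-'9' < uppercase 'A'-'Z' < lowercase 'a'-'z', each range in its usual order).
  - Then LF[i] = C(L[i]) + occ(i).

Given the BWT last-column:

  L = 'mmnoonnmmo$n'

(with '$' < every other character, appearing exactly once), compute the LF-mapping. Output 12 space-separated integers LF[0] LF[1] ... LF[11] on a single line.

Answer: 1 2 5 9 10 6 7 3 4 11 0 8

Derivation:
Char counts: '$':1, 'm':4, 'n':4, 'o':3
C (first-col start): C('$')=0, C('m')=1, C('n')=5, C('o')=9
L[0]='m': occ=0, LF[0]=C('m')+0=1+0=1
L[1]='m': occ=1, LF[1]=C('m')+1=1+1=2
L[2]='n': occ=0, LF[2]=C('n')+0=5+0=5
L[3]='o': occ=0, LF[3]=C('o')+0=9+0=9
L[4]='o': occ=1, LF[4]=C('o')+1=9+1=10
L[5]='n': occ=1, LF[5]=C('n')+1=5+1=6
L[6]='n': occ=2, LF[6]=C('n')+2=5+2=7
L[7]='m': occ=2, LF[7]=C('m')+2=1+2=3
L[8]='m': occ=3, LF[8]=C('m')+3=1+3=4
L[9]='o': occ=2, LF[9]=C('o')+2=9+2=11
L[10]='$': occ=0, LF[10]=C('$')+0=0+0=0
L[11]='n': occ=3, LF[11]=C('n')+3=5+3=8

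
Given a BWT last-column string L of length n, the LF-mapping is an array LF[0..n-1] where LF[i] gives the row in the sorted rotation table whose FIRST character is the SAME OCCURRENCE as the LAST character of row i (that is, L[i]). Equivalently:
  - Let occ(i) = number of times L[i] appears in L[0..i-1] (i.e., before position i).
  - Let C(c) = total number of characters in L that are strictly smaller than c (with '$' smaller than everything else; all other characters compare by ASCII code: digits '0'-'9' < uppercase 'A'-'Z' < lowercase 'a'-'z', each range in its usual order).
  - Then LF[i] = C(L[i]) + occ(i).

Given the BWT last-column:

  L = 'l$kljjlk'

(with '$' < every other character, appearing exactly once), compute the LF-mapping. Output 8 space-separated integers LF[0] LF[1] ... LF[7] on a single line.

Answer: 5 0 3 6 1 2 7 4

Derivation:
Char counts: '$':1, 'j':2, 'k':2, 'l':3
C (first-col start): C('$')=0, C('j')=1, C('k')=3, C('l')=5
L[0]='l': occ=0, LF[0]=C('l')+0=5+0=5
L[1]='$': occ=0, LF[1]=C('$')+0=0+0=0
L[2]='k': occ=0, LF[2]=C('k')+0=3+0=3
L[3]='l': occ=1, LF[3]=C('l')+1=5+1=6
L[4]='j': occ=0, LF[4]=C('j')+0=1+0=1
L[5]='j': occ=1, LF[5]=C('j')+1=1+1=2
L[6]='l': occ=2, LF[6]=C('l')+2=5+2=7
L[7]='k': occ=1, LF[7]=C('k')+1=3+1=4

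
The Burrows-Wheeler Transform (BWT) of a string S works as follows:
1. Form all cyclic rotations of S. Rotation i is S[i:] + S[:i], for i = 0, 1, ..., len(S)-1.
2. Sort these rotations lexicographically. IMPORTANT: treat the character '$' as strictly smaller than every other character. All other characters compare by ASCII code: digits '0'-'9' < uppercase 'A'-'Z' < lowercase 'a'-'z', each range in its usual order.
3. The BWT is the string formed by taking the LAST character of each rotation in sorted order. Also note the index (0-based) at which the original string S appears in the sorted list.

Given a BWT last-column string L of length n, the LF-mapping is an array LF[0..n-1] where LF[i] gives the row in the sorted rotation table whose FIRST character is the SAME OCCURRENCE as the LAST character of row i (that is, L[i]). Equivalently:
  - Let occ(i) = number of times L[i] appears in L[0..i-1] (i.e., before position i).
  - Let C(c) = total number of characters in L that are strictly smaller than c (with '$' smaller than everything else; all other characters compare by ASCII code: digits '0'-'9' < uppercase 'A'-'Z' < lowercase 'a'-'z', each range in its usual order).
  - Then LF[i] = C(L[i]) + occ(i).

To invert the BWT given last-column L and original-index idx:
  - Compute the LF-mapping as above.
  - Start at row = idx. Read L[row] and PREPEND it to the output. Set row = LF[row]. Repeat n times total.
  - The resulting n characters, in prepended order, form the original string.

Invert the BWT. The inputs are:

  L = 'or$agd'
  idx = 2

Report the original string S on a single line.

LF mapping: 4 5 0 1 3 2
Walk LF starting at row 2, prepending L[row]:
  step 1: row=2, L[2]='$', prepend. Next row=LF[2]=0
  step 2: row=0, L[0]='o', prepend. Next row=LF[0]=4
  step 3: row=4, L[4]='g', prepend. Next row=LF[4]=3
  step 4: row=3, L[3]='a', prepend. Next row=LF[3]=1
  step 5: row=1, L[1]='r', prepend. Next row=LF[1]=5
  step 6: row=5, L[5]='d', prepend. Next row=LF[5]=2
Reversed output: drago$

Answer: drago$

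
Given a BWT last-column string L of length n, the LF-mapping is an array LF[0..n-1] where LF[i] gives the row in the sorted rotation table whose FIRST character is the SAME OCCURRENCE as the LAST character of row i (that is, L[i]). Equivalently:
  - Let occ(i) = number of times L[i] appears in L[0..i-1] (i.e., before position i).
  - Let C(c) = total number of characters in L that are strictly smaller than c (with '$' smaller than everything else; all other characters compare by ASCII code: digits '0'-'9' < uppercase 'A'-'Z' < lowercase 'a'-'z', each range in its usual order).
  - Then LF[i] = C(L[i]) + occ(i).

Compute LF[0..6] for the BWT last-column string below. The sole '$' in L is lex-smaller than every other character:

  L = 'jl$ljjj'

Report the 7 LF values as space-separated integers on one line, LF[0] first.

Char counts: '$':1, 'j':4, 'l':2
C (first-col start): C('$')=0, C('j')=1, C('l')=5
L[0]='j': occ=0, LF[0]=C('j')+0=1+0=1
L[1]='l': occ=0, LF[1]=C('l')+0=5+0=5
L[2]='$': occ=0, LF[2]=C('$')+0=0+0=0
L[3]='l': occ=1, LF[3]=C('l')+1=5+1=6
L[4]='j': occ=1, LF[4]=C('j')+1=1+1=2
L[5]='j': occ=2, LF[5]=C('j')+2=1+2=3
L[6]='j': occ=3, LF[6]=C('j')+3=1+3=4

Answer: 1 5 0 6 2 3 4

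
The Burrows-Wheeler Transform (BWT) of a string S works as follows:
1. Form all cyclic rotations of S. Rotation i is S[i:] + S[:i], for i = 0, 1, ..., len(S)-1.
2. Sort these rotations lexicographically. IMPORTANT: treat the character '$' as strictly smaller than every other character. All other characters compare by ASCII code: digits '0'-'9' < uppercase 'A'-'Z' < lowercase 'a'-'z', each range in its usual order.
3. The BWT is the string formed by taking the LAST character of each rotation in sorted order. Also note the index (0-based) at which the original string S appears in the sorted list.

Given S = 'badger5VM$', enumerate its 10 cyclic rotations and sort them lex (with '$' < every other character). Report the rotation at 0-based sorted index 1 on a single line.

Answer: 5VM$badger

Derivation:
All 10 rotations (rotation i = S[i:]+S[:i]):
  rot[0] = badger5VM$
  rot[1] = adger5VM$b
  rot[2] = dger5VM$ba
  rot[3] = ger5VM$bad
  rot[4] = er5VM$badg
  rot[5] = r5VM$badge
  rot[6] = 5VM$badger
  rot[7] = VM$badger5
  rot[8] = M$badger5V
  rot[9] = $badger5VM
Sorted (with $ < everything):
  sorted[0] = $badger5VM
  sorted[1] = 5VM$badger
  sorted[2] = M$badger5V
  sorted[3] = VM$badger5
  sorted[4] = adger5VM$b
  sorted[5] = badger5VM$
  sorted[6] = dger5VM$ba
  sorted[7] = er5VM$badg
  sorted[8] = ger5VM$bad
  sorted[9] = r5VM$badge
sorted[1] = 5VM$badger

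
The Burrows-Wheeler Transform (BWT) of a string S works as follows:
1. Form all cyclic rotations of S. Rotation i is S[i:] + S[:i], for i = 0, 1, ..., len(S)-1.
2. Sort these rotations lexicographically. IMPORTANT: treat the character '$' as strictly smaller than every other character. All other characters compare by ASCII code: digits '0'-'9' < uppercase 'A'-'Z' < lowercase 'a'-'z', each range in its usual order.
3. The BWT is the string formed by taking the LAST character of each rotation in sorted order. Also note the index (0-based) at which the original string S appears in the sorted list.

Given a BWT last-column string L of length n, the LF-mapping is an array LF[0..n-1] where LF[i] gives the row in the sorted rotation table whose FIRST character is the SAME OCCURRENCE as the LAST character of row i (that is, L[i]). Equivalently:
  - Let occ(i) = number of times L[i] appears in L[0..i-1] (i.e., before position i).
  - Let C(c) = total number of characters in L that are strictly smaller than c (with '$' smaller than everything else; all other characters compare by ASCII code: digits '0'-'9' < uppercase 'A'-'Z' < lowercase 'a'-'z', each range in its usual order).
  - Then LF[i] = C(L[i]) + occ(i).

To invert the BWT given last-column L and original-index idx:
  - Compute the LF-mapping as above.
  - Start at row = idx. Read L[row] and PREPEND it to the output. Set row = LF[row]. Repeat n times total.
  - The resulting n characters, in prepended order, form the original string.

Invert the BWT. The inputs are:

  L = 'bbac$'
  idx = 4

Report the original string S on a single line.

Answer: cbab$

Derivation:
LF mapping: 2 3 1 4 0
Walk LF starting at row 4, prepending L[row]:
  step 1: row=4, L[4]='$', prepend. Next row=LF[4]=0
  step 2: row=0, L[0]='b', prepend. Next row=LF[0]=2
  step 3: row=2, L[2]='a', prepend. Next row=LF[2]=1
  step 4: row=1, L[1]='b', prepend. Next row=LF[1]=3
  step 5: row=3, L[3]='c', prepend. Next row=LF[3]=4
Reversed output: cbab$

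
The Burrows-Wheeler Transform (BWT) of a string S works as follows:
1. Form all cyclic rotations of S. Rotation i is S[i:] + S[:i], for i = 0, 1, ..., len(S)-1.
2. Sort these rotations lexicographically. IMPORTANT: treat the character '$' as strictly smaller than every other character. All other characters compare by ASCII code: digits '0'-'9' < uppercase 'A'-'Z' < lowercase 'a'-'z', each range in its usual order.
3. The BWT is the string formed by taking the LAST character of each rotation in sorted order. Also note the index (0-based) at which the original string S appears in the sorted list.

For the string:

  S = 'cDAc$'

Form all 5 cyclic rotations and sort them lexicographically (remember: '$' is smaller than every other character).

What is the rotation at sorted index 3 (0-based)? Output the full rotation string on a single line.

Answer: c$cDA

Derivation:
All 5 rotations (rotation i = S[i:]+S[:i]):
  rot[0] = cDAc$
  rot[1] = DAc$c
  rot[2] = Ac$cD
  rot[3] = c$cDA
  rot[4] = $cDAc
Sorted (with $ < everything):
  sorted[0] = $cDAc
  sorted[1] = Ac$cD
  sorted[2] = DAc$c
  sorted[3] = c$cDA
  sorted[4] = cDAc$
sorted[3] = c$cDA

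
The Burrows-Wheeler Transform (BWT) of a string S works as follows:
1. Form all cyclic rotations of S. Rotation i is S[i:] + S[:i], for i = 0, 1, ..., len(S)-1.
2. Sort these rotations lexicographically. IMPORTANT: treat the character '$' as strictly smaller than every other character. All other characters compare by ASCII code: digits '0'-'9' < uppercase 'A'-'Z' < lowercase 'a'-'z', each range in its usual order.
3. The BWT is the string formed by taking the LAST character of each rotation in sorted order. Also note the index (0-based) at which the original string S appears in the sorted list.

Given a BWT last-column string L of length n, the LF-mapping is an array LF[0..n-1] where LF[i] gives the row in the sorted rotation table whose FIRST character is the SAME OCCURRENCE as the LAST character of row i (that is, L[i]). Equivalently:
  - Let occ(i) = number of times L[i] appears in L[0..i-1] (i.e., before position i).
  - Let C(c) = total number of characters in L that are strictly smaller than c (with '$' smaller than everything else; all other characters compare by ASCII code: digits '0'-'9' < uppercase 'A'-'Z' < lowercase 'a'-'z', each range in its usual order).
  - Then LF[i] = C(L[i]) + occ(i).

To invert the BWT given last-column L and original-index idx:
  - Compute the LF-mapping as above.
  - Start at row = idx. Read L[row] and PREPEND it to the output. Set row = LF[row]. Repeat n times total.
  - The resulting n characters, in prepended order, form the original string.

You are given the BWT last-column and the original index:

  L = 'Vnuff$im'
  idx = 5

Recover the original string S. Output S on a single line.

Answer: muffinV$

Derivation:
LF mapping: 1 6 7 2 3 0 4 5
Walk LF starting at row 5, prepending L[row]:
  step 1: row=5, L[5]='$', prepend. Next row=LF[5]=0
  step 2: row=0, L[0]='V', prepend. Next row=LF[0]=1
  step 3: row=1, L[1]='n', prepend. Next row=LF[1]=6
  step 4: row=6, L[6]='i', prepend. Next row=LF[6]=4
  step 5: row=4, L[4]='f', prepend. Next row=LF[4]=3
  step 6: row=3, L[3]='f', prepend. Next row=LF[3]=2
  step 7: row=2, L[2]='u', prepend. Next row=LF[2]=7
  step 8: row=7, L[7]='m', prepend. Next row=LF[7]=5
Reversed output: muffinV$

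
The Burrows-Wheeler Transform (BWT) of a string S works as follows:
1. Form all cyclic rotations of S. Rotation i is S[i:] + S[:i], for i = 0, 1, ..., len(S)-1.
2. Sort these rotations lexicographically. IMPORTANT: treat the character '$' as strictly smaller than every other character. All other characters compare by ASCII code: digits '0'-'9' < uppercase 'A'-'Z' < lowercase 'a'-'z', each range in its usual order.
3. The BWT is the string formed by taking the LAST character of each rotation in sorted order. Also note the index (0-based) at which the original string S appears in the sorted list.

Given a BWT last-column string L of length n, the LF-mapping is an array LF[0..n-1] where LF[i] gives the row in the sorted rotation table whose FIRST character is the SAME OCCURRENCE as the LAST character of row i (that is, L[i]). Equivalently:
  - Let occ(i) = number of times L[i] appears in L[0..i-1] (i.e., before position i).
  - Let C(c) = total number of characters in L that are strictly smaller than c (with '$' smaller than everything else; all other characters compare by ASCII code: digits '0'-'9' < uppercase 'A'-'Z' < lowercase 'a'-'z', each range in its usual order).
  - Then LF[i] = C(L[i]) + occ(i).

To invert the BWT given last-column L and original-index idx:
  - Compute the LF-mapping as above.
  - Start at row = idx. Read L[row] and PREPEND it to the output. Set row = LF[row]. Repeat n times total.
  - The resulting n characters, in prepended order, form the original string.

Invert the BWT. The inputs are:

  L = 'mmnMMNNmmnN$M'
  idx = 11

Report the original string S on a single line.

LF mapping: 7 8 11 1 2 4 5 9 10 12 6 0 3
Walk LF starting at row 11, prepending L[row]:
  step 1: row=11, L[11]='$', prepend. Next row=LF[11]=0
  step 2: row=0, L[0]='m', prepend. Next row=LF[0]=7
  step 3: row=7, L[7]='m', prepend. Next row=LF[7]=9
  step 4: row=9, L[9]='n', prepend. Next row=LF[9]=12
  step 5: row=12, L[12]='M', prepend. Next row=LF[12]=3
  step 6: row=3, L[3]='M', prepend. Next row=LF[3]=1
  step 7: row=1, L[1]='m', prepend. Next row=LF[1]=8
  step 8: row=8, L[8]='m', prepend. Next row=LF[8]=10
  step 9: row=10, L[10]='N', prepend. Next row=LF[10]=6
  step 10: row=6, L[6]='N', prepend. Next row=LF[6]=5
  step 11: row=5, L[5]='N', prepend. Next row=LF[5]=4
  step 12: row=4, L[4]='M', prepend. Next row=LF[4]=2
  step 13: row=2, L[2]='n', prepend. Next row=LF[2]=11
Reversed output: nMNNNmmMMnmm$

Answer: nMNNNmmMMnmm$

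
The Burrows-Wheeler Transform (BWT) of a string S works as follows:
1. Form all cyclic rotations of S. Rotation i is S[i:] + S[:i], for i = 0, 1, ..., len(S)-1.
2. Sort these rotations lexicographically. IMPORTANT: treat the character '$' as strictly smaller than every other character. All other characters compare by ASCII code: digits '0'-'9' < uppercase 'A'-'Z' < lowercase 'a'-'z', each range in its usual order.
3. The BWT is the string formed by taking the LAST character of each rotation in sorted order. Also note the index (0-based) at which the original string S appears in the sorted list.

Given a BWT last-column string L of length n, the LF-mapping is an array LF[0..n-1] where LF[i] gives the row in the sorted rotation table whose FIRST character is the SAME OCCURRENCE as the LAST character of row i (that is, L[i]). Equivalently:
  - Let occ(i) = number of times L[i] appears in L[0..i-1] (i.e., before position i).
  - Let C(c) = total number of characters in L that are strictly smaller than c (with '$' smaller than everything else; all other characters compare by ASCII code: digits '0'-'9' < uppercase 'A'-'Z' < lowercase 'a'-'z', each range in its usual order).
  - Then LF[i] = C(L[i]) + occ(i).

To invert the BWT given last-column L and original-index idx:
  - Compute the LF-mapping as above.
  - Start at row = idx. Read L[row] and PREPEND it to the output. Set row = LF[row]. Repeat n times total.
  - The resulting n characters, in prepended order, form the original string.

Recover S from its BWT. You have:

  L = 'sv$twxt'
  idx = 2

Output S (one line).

Answer: ttxwvs$

Derivation:
LF mapping: 1 4 0 2 5 6 3
Walk LF starting at row 2, prepending L[row]:
  step 1: row=2, L[2]='$', prepend. Next row=LF[2]=0
  step 2: row=0, L[0]='s', prepend. Next row=LF[0]=1
  step 3: row=1, L[1]='v', prepend. Next row=LF[1]=4
  step 4: row=4, L[4]='w', prepend. Next row=LF[4]=5
  step 5: row=5, L[5]='x', prepend. Next row=LF[5]=6
  step 6: row=6, L[6]='t', prepend. Next row=LF[6]=3
  step 7: row=3, L[3]='t', prepend. Next row=LF[3]=2
Reversed output: ttxwvs$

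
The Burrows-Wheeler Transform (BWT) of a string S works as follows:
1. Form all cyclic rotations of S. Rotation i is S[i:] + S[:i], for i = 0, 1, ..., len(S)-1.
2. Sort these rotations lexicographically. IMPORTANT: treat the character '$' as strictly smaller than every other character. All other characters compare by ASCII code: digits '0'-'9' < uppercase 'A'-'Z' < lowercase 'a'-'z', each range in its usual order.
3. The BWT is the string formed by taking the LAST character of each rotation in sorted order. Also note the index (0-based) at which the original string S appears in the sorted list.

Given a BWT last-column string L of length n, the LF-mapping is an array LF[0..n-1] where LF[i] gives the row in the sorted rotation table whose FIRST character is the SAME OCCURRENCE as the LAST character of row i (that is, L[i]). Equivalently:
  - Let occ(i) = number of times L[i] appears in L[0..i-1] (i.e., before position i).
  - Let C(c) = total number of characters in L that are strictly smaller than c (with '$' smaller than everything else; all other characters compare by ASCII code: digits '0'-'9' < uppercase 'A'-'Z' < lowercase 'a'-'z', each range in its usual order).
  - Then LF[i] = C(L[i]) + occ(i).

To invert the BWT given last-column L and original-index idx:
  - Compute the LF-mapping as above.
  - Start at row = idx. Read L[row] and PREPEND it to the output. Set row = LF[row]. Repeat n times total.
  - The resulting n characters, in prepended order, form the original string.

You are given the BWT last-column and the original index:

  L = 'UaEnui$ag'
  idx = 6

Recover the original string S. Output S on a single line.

LF mapping: 2 3 1 7 8 6 0 4 5
Walk LF starting at row 6, prepending L[row]:
  step 1: row=6, L[6]='$', prepend. Next row=LF[6]=0
  step 2: row=0, L[0]='U', prepend. Next row=LF[0]=2
  step 3: row=2, L[2]='E', prepend. Next row=LF[2]=1
  step 4: row=1, L[1]='a', prepend. Next row=LF[1]=3
  step 5: row=3, L[3]='n', prepend. Next row=LF[3]=7
  step 6: row=7, L[7]='a', prepend. Next row=LF[7]=4
  step 7: row=4, L[4]='u', prepend. Next row=LF[4]=8
  step 8: row=8, L[8]='g', prepend. Next row=LF[8]=5
  step 9: row=5, L[5]='i', prepend. Next row=LF[5]=6
Reversed output: iguanaEU$

Answer: iguanaEU$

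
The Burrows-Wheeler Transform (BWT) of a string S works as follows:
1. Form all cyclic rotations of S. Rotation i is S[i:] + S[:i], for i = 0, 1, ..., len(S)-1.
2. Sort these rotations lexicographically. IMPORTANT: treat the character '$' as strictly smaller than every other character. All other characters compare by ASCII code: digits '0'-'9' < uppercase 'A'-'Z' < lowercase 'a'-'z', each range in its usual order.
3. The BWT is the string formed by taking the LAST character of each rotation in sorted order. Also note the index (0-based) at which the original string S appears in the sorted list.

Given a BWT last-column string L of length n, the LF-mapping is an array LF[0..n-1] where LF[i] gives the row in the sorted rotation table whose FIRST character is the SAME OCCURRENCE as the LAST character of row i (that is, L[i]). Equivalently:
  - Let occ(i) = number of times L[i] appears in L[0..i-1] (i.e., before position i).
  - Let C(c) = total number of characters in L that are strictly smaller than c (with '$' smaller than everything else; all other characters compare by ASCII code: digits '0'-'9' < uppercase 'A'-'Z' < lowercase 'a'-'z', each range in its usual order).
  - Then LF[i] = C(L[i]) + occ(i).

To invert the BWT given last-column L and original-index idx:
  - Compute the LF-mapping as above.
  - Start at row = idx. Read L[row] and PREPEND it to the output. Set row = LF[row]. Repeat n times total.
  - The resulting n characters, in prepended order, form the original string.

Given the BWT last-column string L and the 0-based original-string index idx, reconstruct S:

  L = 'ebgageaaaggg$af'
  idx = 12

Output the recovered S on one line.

LF mapping: 7 6 10 1 11 8 2 3 4 12 13 14 0 5 9
Walk LF starting at row 12, prepending L[row]:
  step 1: row=12, L[12]='$', prepend. Next row=LF[12]=0
  step 2: row=0, L[0]='e', prepend. Next row=LF[0]=7
  step 3: row=7, L[7]='a', prepend. Next row=LF[7]=3
  step 4: row=3, L[3]='a', prepend. Next row=LF[3]=1
  step 5: row=1, L[1]='b', prepend. Next row=LF[1]=6
  step 6: row=6, L[6]='a', prepend. Next row=LF[6]=2
  step 7: row=2, L[2]='g', prepend. Next row=LF[2]=10
  step 8: row=10, L[10]='g', prepend. Next row=LF[10]=13
  step 9: row=13, L[13]='a', prepend. Next row=LF[13]=5
  step 10: row=5, L[5]='e', prepend. Next row=LF[5]=8
  step 11: row=8, L[8]='a', prepend. Next row=LF[8]=4
  step 12: row=4, L[4]='g', prepend. Next row=LF[4]=11
  step 13: row=11, L[11]='g', prepend. Next row=LF[11]=14
  step 14: row=14, L[14]='f', prepend. Next row=LF[14]=9
  step 15: row=9, L[9]='g', prepend. Next row=LF[9]=12
Reversed output: gfggaeaggabaae$

Answer: gfggaeaggabaae$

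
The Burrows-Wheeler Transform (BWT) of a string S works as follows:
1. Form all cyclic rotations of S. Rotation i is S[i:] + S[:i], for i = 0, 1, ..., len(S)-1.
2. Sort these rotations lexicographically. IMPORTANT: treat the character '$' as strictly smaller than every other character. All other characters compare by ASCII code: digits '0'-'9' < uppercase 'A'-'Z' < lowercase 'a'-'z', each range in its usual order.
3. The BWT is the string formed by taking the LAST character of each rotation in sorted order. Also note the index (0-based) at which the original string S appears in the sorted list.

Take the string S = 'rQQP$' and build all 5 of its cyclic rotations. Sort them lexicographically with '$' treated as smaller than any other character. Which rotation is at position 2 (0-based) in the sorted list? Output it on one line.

Answer: QP$rQ

Derivation:
All 5 rotations (rotation i = S[i:]+S[:i]):
  rot[0] = rQQP$
  rot[1] = QQP$r
  rot[2] = QP$rQ
  rot[3] = P$rQQ
  rot[4] = $rQQP
Sorted (with $ < everything):
  sorted[0] = $rQQP
  sorted[1] = P$rQQ
  sorted[2] = QP$rQ
  sorted[3] = QQP$r
  sorted[4] = rQQP$
sorted[2] = QP$rQ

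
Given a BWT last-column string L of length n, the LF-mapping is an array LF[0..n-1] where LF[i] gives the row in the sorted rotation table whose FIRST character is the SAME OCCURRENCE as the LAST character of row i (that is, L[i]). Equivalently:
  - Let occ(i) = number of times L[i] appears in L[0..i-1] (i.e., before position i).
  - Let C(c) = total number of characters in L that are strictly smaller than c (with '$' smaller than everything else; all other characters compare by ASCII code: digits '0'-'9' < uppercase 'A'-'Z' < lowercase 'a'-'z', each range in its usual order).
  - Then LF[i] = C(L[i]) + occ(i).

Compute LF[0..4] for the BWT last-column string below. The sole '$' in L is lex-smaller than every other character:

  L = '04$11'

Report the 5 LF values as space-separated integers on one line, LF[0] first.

Answer: 1 4 0 2 3

Derivation:
Char counts: '$':1, '0':1, '1':2, '4':1
C (first-col start): C('$')=0, C('0')=1, C('1')=2, C('4')=4
L[0]='0': occ=0, LF[0]=C('0')+0=1+0=1
L[1]='4': occ=0, LF[1]=C('4')+0=4+0=4
L[2]='$': occ=0, LF[2]=C('$')+0=0+0=0
L[3]='1': occ=0, LF[3]=C('1')+0=2+0=2
L[4]='1': occ=1, LF[4]=C('1')+1=2+1=3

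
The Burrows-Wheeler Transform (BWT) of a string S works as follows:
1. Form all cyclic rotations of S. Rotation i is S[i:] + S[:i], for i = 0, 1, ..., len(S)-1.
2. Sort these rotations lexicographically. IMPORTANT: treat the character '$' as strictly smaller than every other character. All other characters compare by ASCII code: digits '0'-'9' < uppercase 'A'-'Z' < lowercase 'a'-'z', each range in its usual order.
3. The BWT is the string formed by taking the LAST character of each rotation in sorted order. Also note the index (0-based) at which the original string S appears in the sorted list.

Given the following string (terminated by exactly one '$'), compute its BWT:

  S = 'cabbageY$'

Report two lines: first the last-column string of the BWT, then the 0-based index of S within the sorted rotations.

All 9 rotations (rotation i = S[i:]+S[:i]):
  rot[0] = cabbageY$
  rot[1] = abbageY$c
  rot[2] = bbageY$ca
  rot[3] = bageY$cab
  rot[4] = ageY$cabb
  rot[5] = geY$cabba
  rot[6] = eY$cabbag
  rot[7] = Y$cabbage
  rot[8] = $cabbageY
Sorted (with $ < everything):
  sorted[0] = $cabbageY  (last char: 'Y')
  sorted[1] = Y$cabbage  (last char: 'e')
  sorted[2] = abbageY$c  (last char: 'c')
  sorted[3] = ageY$cabb  (last char: 'b')
  sorted[4] = bageY$cab  (last char: 'b')
  sorted[5] = bbageY$ca  (last char: 'a')
  sorted[6] = cabbageY$  (last char: '$')
  sorted[7] = eY$cabbag  (last char: 'g')
  sorted[8] = geY$cabba  (last char: 'a')
Last column: Yecbba$ga
Original string S is at sorted index 6

Answer: Yecbba$ga
6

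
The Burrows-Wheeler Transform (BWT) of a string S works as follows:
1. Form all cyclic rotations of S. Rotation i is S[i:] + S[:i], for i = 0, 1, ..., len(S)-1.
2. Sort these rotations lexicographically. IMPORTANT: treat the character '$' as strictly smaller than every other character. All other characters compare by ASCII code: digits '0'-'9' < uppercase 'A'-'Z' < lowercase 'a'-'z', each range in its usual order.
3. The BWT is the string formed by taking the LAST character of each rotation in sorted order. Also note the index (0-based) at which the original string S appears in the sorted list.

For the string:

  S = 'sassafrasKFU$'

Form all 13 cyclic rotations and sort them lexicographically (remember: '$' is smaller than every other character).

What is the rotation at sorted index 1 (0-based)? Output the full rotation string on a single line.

Answer: FU$sassafrasK

Derivation:
All 13 rotations (rotation i = S[i:]+S[:i]):
  rot[0] = sassafrasKFU$
  rot[1] = assafrasKFU$s
  rot[2] = ssafrasKFU$sa
  rot[3] = safrasKFU$sas
  rot[4] = afrasKFU$sass
  rot[5] = frasKFU$sassa
  rot[6] = rasKFU$sassaf
  rot[7] = asKFU$sassafr
  rot[8] = sKFU$sassafra
  rot[9] = KFU$sassafras
  rot[10] = FU$sassafrasK
  rot[11] = U$sassafrasKF
  rot[12] = $sassafrasKFU
Sorted (with $ < everything):
  sorted[0] = $sassafrasKFU
  sorted[1] = FU$sassafrasK
  sorted[2] = KFU$sassafras
  sorted[3] = U$sassafrasKF
  sorted[4] = afrasKFU$sass
  sorted[5] = asKFU$sassafr
  sorted[6] = assafrasKFU$s
  sorted[7] = frasKFU$sassa
  sorted[8] = rasKFU$sassaf
  sorted[9] = sKFU$sassafra
  sorted[10] = safrasKFU$sas
  sorted[11] = sassafrasKFU$
  sorted[12] = ssafrasKFU$sa
sorted[1] = FU$sassafrasK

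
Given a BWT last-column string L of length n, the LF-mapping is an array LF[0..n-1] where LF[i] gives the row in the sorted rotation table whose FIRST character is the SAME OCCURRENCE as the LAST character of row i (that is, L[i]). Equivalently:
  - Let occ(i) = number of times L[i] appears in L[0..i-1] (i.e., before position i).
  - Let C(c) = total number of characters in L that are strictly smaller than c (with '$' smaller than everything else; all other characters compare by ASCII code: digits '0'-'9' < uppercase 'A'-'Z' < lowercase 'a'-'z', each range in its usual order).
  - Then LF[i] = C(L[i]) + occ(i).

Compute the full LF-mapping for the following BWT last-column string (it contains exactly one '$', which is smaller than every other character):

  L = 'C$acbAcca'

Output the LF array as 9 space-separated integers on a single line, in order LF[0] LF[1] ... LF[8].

Answer: 2 0 3 6 5 1 7 8 4

Derivation:
Char counts: '$':1, 'A':1, 'C':1, 'a':2, 'b':1, 'c':3
C (first-col start): C('$')=0, C('A')=1, C('C')=2, C('a')=3, C('b')=5, C('c')=6
L[0]='C': occ=0, LF[0]=C('C')+0=2+0=2
L[1]='$': occ=0, LF[1]=C('$')+0=0+0=0
L[2]='a': occ=0, LF[2]=C('a')+0=3+0=3
L[3]='c': occ=0, LF[3]=C('c')+0=6+0=6
L[4]='b': occ=0, LF[4]=C('b')+0=5+0=5
L[5]='A': occ=0, LF[5]=C('A')+0=1+0=1
L[6]='c': occ=1, LF[6]=C('c')+1=6+1=7
L[7]='c': occ=2, LF[7]=C('c')+2=6+2=8
L[8]='a': occ=1, LF[8]=C('a')+1=3+1=4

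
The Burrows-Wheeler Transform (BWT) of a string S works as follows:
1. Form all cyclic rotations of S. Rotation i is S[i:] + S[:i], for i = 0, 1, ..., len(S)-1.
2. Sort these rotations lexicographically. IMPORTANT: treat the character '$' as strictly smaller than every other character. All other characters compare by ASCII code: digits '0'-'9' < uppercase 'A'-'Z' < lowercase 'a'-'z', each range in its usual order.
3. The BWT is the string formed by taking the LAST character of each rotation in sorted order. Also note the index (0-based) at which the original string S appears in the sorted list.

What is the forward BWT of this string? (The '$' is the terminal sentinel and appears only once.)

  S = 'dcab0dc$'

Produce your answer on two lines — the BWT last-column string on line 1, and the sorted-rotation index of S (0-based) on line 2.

Answer: cbcadd0$
7

Derivation:
All 8 rotations (rotation i = S[i:]+S[:i]):
  rot[0] = dcab0dc$
  rot[1] = cab0dc$d
  rot[2] = ab0dc$dc
  rot[3] = b0dc$dca
  rot[4] = 0dc$dcab
  rot[5] = dc$dcab0
  rot[6] = c$dcab0d
  rot[7] = $dcab0dc
Sorted (with $ < everything):
  sorted[0] = $dcab0dc  (last char: 'c')
  sorted[1] = 0dc$dcab  (last char: 'b')
  sorted[2] = ab0dc$dc  (last char: 'c')
  sorted[3] = b0dc$dca  (last char: 'a')
  sorted[4] = c$dcab0d  (last char: 'd')
  sorted[5] = cab0dc$d  (last char: 'd')
  sorted[6] = dc$dcab0  (last char: '0')
  sorted[7] = dcab0dc$  (last char: '$')
Last column: cbcadd0$
Original string S is at sorted index 7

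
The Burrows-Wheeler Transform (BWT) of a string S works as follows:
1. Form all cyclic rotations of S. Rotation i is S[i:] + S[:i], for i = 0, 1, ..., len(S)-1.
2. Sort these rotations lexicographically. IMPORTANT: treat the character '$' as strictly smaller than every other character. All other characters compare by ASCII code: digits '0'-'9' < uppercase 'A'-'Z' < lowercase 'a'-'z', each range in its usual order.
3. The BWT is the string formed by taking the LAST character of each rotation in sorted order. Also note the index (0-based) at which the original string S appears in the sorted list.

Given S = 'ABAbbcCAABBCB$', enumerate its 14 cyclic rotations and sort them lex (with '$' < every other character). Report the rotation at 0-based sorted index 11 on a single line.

All 14 rotations (rotation i = S[i:]+S[:i]):
  rot[0] = ABAbbcCAABBCB$
  rot[1] = BAbbcCAABBCB$A
  rot[2] = AbbcCAABBCB$AB
  rot[3] = bbcCAABBCB$ABA
  rot[4] = bcCAABBCB$ABAb
  rot[5] = cCAABBCB$ABAbb
  rot[6] = CAABBCB$ABAbbc
  rot[7] = AABBCB$ABAbbcC
  rot[8] = ABBCB$ABAbbcCA
  rot[9] = BBCB$ABAbbcCAA
  rot[10] = BCB$ABAbbcCAAB
  rot[11] = CB$ABAbbcCAABB
  rot[12] = B$ABAbbcCAABBC
  rot[13] = $ABAbbcCAABBCB
Sorted (with $ < everything):
  sorted[0] = $ABAbbcCAABBCB
  sorted[1] = AABBCB$ABAbbcC
  sorted[2] = ABAbbcCAABBCB$
  sorted[3] = ABBCB$ABAbbcCA
  sorted[4] = AbbcCAABBCB$AB
  sorted[5] = B$ABAbbcCAABBC
  sorted[6] = BAbbcCAABBCB$A
  sorted[7] = BBCB$ABAbbcCAA
  sorted[8] = BCB$ABAbbcCAAB
  sorted[9] = CAABBCB$ABAbbc
  sorted[10] = CB$ABAbbcCAABB
  sorted[11] = bbcCAABBCB$ABA
  sorted[12] = bcCAABBCB$ABAb
  sorted[13] = cCAABBCB$ABAbb
sorted[11] = bbcCAABBCB$ABA

Answer: bbcCAABBCB$ABA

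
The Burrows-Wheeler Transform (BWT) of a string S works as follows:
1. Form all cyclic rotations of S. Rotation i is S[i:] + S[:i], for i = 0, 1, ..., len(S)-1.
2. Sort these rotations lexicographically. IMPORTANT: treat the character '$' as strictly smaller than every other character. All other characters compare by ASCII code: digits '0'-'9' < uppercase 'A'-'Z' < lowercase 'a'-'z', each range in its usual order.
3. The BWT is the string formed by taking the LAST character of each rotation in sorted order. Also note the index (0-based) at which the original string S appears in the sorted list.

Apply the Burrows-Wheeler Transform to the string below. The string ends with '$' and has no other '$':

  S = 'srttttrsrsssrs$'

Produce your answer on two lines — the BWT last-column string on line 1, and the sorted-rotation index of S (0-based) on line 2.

All 15 rotations (rotation i = S[i:]+S[:i]):
  rot[0] = srttttrsrsssrs$
  rot[1] = rttttrsrsssrs$s
  rot[2] = ttttrsrsssrs$sr
  rot[3] = tttrsrsssrs$srt
  rot[4] = ttrsrsssrs$srtt
  rot[5] = trsrsssrs$srttt
  rot[6] = rsrsssrs$srtttt
  rot[7] = srsssrs$srttttr
  rot[8] = rsssrs$srttttrs
  rot[9] = sssrs$srttttrsr
  rot[10] = ssrs$srttttrsrs
  rot[11] = srs$srttttrsrss
  rot[12] = rs$srttttrsrsss
  rot[13] = s$srttttrsrsssr
  rot[14] = $srttttrsrsssrs
Sorted (with $ < everything):
  sorted[0] = $srttttrsrsssrs  (last char: 's')
  sorted[1] = rs$srttttrsrsss  (last char: 's')
  sorted[2] = rsrsssrs$srtttt  (last char: 't')
  sorted[3] = rsssrs$srttttrs  (last char: 's')
  sorted[4] = rttttrsrsssrs$s  (last char: 's')
  sorted[5] = s$srttttrsrsssr  (last char: 'r')
  sorted[6] = srs$srttttrsrss  (last char: 's')
  sorted[7] = srsssrs$srttttr  (last char: 'r')
  sorted[8] = srttttrsrsssrs$  (last char: '$')
  sorted[9] = ssrs$srttttrsrs  (last char: 's')
  sorted[10] = sssrs$srttttrsr  (last char: 'r')
  sorted[11] = trsrsssrs$srttt  (last char: 't')
  sorted[12] = ttrsrsssrs$srtt  (last char: 't')
  sorted[13] = tttrsrsssrs$srt  (last char: 't')
  sorted[14] = ttttrsrsssrs$sr  (last char: 'r')
Last column: sstssrsr$srtttr
Original string S is at sorted index 8

Answer: sstssrsr$srtttr
8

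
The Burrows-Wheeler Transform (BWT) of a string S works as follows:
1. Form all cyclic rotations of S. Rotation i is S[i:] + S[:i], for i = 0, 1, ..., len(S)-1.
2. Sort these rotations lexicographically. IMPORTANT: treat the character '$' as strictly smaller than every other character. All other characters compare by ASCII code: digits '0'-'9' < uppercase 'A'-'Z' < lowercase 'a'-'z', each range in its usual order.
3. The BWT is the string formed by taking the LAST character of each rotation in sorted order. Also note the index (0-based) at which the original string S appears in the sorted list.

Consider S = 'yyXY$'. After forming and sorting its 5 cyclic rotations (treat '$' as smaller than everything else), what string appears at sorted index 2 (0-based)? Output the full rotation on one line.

All 5 rotations (rotation i = S[i:]+S[:i]):
  rot[0] = yyXY$
  rot[1] = yXY$y
  rot[2] = XY$yy
  rot[3] = Y$yyX
  rot[4] = $yyXY
Sorted (with $ < everything):
  sorted[0] = $yyXY
  sorted[1] = XY$yy
  sorted[2] = Y$yyX
  sorted[3] = yXY$y
  sorted[4] = yyXY$
sorted[2] = Y$yyX

Answer: Y$yyX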